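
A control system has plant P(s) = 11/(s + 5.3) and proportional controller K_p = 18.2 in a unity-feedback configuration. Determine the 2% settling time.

T_s ≈ 0.0195 s

Closed-loop transfer function: T(s) = K_p·P(s)/(1 + K_p·P(s)) = 200.2/(s + 5.3 + 200.2) = 200.2/(s + 205.5).
Time constant τ = 1/205.5 = 0.004866 s, so the 2% settling time is about 4τ = 0.0195 s.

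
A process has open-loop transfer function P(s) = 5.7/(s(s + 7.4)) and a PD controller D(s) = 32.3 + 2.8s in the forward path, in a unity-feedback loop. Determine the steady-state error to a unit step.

The open loop D(s)P(s) has a pole at the origin (type 1), so the static position error constant is infinite and e_ss = 1/(1+∞) = 0.

0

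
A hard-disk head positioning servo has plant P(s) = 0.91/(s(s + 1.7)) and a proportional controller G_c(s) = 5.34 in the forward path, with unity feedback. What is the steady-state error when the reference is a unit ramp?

0.35

The loop has one pole at the origin (type 1). Velocity error constant K_v = lim_{s→0} s·G_c(s)P(s) = 5.34·0.91/1.7 = 2.858.
Steady-state error to a unit ramp: e_ss = 1/K_v = 0.35.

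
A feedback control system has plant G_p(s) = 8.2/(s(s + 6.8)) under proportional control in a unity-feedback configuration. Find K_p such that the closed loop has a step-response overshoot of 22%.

From %OS = 100·exp(−πζ/√(1−ζ²)) = 22%, ζ = −ln(0.22)/√(π²+ln²(0.22)) = 0.4342.
Characteristic equation s² + 6.8s + 8.2K_p = 0 gives ζ = 6.8/(2√(8.2K_p)).
Setting ζ = 0.4342: √(8.2K_p) = 6.8/(2·0.4342) = 7.831, so K_p = 61.33/8.2 = 7.48.

K_p = 7.48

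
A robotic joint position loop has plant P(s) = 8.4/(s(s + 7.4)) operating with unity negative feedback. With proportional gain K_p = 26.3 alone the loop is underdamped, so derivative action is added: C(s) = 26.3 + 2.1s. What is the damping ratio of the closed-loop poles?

ζ = 0.842

Forward path: (26.3 + 2.1s)·8.4/(s(s+7.4)). The closed-loop characteristic equation is s² + (7.4 + 8.4·2.1)s + 8.4·26.3 = 0.
That is s² + 25.04s + 220.9 = 0, so ω_n = 14.86 rad/s and ζ = 25.04/(2·14.86) = 0.8423.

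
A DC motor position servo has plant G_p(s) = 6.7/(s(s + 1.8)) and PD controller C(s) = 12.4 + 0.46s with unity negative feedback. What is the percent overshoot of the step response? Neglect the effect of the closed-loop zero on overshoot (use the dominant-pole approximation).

41.8%

Forward path: (12.4 + 0.46s)·6.7/(s(s+1.8)). The closed-loop characteristic equation is s² + (1.8 + 6.7·0.46)s + 6.7·12.4 = 0.
That is s² + 4.882s + 83.08 = 0, so ω_n = 9.115 rad/s and ζ = 4.882/(2·9.115) = 0.2678.
%OS = 100·exp(−πζ/√(1−ζ²)) = 41.8%.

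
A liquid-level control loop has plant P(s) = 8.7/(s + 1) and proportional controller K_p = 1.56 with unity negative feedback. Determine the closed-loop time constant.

Closed-loop transfer function: T(s) = K_p·P(s)/(1 + K_p·P(s)) = 13.57/(s + 1 + 13.57) = 13.57/(s + 14.57).
Time constant τ = 1/14.57 = 0.0686 s.

τ = 0.0686 s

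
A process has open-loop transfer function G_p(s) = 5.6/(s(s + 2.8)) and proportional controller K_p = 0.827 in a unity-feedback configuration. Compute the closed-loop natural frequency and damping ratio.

1 + K_p·G_p(s) = 0 gives s² + 2.8s + 4.631 = 0.
Matching s² + 2ζω_n s + ω_n²: ω_n = √4.631 = 2.152 rad/s and 2ζω_n = 2.8, so ζ = 2.8/(2·2.152) = 0.651.

ω_n = 2.15 rad/s, ζ = 0.651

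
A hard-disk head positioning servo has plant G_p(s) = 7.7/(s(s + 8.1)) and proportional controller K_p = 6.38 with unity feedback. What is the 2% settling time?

T_s ≈ 0.988 s

Closed-loop characteristic equation: s² + 8.1s + 49.13 = 0, so ω_n = 7.009 rad/s and ζ = 8.1/(2·7.009) = 0.5778.
2% settling time T_s ≈ 4/(ζω_n) = 4/4.05 = 0.988 s.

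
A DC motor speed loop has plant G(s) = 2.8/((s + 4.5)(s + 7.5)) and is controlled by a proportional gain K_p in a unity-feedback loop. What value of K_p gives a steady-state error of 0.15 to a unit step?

K_p = 68.3

Steady-state error for a unit step on this type-0 loop is 1/(1 + K_p·G(0)).
G(0) = 0.08296. Require 1/(1 + K_p·0.08296) = 0.15, so 1 + 0.08296·K_p = 6.667.
K_p = (6.667 − 1)/0.08296 = 68.3.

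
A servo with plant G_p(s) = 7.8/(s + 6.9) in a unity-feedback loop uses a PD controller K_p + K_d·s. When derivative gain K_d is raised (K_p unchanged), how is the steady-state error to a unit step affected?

K_d affects only the transient (the s-coefficient); the DC loop gain, and hence e_ss, depends only on K_p.

unchanged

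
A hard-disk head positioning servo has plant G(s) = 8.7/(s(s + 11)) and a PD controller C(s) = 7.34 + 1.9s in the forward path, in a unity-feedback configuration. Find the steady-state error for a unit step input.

The open loop C(s)G(s) has a pole at the origin (type 1), so the static position error constant is infinite and e_ss = 1/(1+∞) = 0.

0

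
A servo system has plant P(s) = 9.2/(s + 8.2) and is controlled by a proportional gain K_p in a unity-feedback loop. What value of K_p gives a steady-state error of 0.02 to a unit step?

Steady-state error for a unit step on this type-0 loop is 1/(1 + K_p·P(0)).
P(0) = 1.122. Require 1/(1 + K_p·1.122) = 0.02, so 1 + 1.122·K_p = 50.
K_p = (50 − 1)/1.122 = 43.7.

K_p = 43.7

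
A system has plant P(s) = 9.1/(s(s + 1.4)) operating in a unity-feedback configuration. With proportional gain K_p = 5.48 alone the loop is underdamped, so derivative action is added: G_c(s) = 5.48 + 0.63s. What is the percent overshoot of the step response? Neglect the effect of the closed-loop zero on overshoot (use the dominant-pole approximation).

Forward path: (5.48 + 0.63s)·9.1/(s(s+1.4)). The closed-loop characteristic equation is s² + (1.4 + 9.1·0.63)s + 9.1·5.48 = 0.
That is s² + 7.133s + 49.87 = 0, so ω_n = 7.062 rad/s and ζ = 7.133/(2·7.062) = 0.505.
%OS = 100·exp(−πζ/√(1−ζ²)) = 15.9%.

15.9%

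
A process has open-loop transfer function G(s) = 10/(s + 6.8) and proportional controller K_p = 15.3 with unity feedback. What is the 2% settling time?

Closed-loop transfer function: T(s) = K_p·G(s)/(1 + K_p·G(s)) = 153/(s + 6.8 + 153) = 153/(s + 159.8).
Time constant τ = 1/159.8 = 0.006258 s, so the 2% settling time is about 4τ = 0.025 s.

T_s ≈ 0.025 s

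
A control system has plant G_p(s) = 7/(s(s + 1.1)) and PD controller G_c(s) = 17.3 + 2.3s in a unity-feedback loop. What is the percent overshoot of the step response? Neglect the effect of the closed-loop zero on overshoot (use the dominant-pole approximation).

1.95%

Forward path: (17.3 + 2.3s)·7/(s(s+1.1)). The closed-loop characteristic equation is s² + (1.1 + 7·2.3)s + 7·17.3 = 0.
That is s² + 17.2s + 121.1 = 0, so ω_n = 11 rad/s and ζ = 17.2/(2·11) = 0.7815.
%OS = 100·exp(−πζ/√(1−ζ²)) = 1.95%.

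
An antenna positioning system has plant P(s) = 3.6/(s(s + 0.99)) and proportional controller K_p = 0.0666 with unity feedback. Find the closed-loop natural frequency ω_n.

ω_n = 0.49 rad/s

The closed-loop denominator is s(s+0.99) + 0.0666·3.6 = s² + 0.99s + 0.2398.
So ω_n² = 0.2398 ⇒ ω_n = 0.4897 rad/s, and ζ = 0.99/(2ω_n) = 1.01.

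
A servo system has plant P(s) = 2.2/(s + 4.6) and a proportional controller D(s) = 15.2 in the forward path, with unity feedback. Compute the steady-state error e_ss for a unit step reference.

0.121

The loop is type 0. Static position error constant K_pos = D(0)·P(0) = 15.2·0.4783 = 7.27.
Steady-state error to a unit step: e_ss = 1/(1+K_pos) = 1/8.27 = 0.121.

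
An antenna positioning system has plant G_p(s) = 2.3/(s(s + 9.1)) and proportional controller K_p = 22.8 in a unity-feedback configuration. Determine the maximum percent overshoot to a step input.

From 1 + K_pG_p(s) = 0: s² + 9.1s + 52.44 = 0 ⇒ ω_n = 7.242, ζ = 0.6283.
%OS = 100·exp(−πζ/√(1−ζ²)) = 100·exp(−π·0.6283/√0.6052) = 7.91%.

7.91%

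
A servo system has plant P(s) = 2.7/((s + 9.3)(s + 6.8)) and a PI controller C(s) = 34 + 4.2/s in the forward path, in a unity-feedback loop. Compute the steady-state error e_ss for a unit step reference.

The open loop C(s)P(s) has a pole at the origin (type 1), so the static position error constant is infinite and e_ss = 1/(1+∞) = 0.

0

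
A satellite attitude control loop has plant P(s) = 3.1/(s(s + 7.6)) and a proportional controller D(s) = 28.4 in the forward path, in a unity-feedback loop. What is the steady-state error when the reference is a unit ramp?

The loop has one pole at the origin (type 1). Velocity error constant K_v = lim_{s→0} s·D(s)P(s) = 28.4·3.1/7.6 = 11.58.
Steady-state error to a unit ramp: e_ss = 1/K_v = 0.0863.

0.0863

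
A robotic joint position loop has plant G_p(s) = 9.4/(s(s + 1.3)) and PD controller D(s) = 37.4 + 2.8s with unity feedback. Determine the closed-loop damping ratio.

ζ = 0.737

Forward path: (37.4 + 2.8s)·9.4/(s(s+1.3)). The closed-loop characteristic equation is s² + (1.3 + 9.4·2.8)s + 9.4·37.4 = 0.
That is s² + 27.62s + 351.6 = 0, so ω_n = 18.75 rad/s and ζ = 27.62/(2·18.75) = 0.7365.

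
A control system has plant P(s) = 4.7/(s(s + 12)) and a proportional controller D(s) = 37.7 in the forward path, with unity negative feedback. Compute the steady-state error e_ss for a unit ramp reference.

0.0677

The loop has one pole at the origin (type 1). Velocity error constant K_v = lim_{s→0} s·D(s)P(s) = 37.7·4.7/12 = 14.77.
Steady-state error to a unit ramp: e_ss = 1/K_v = 0.0677.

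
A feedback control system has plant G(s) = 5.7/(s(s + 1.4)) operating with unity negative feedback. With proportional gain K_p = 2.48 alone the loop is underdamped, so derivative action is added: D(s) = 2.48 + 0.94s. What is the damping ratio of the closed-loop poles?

Forward path: (2.48 + 0.94s)·5.7/(s(s+1.4)). The closed-loop characteristic equation is s² + (1.4 + 5.7·0.94)s + 5.7·2.48 = 0.
That is s² + 6.758s + 14.14 = 0, so ω_n = 3.76 rad/s and ζ = 6.758/(2·3.76) = 0.8987.

ζ = 0.899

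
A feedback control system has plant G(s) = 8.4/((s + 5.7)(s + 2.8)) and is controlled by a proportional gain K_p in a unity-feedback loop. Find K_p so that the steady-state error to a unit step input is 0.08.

The loop is type 0, so e_ss(step) = 1/(1 + K_pos) with K_pos = K_p·G(0).
G(0) = 0.5263. Require 1/(1 + K_p·0.5263) = 0.08, so 1 + 0.5263·K_p = 12.5.
K_p = (12.5 − 1)/0.5263 = 21.8.

K_p = 21.8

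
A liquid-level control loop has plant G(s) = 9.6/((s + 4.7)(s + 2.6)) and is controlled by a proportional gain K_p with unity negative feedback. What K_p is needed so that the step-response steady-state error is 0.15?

For a type-0 loop with proportional control, e_ss = 1/(1 + K_p·G(0)).
G(0) = 0.7856. Require 1/(1 + K_p·0.7856) = 0.15, so 1 + 0.7856·K_p = 6.667.
K_p = (6.667 − 1)/0.7856 = 7.21.

K_p = 7.21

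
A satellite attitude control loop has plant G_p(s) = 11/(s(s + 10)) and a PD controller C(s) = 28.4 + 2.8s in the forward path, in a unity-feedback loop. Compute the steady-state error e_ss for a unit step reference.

0

The open loop C(s)G_p(s) has a pole at the origin (type 1), so the static position error constant is infinite and e_ss = 1/(1+∞) = 0.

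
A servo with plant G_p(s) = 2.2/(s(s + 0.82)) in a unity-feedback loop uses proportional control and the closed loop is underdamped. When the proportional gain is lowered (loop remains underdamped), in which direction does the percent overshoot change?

ζ = 0.82/(2√(2.2K_p)) rises as K_p falls; higher damping means less overshoot.

decrease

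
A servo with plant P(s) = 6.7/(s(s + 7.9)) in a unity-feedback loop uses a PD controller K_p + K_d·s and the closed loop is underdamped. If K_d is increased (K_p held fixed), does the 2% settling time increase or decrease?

Characteristic equation s² + (7.9 + 6.7K_d)s + 6.7K_p = 0: raising K_d increases ζω_n = (7.9+6.7K_d)/2 while the loop stays underdamped, so T_s ≈ 4/(ζω_n) decreases.

decrease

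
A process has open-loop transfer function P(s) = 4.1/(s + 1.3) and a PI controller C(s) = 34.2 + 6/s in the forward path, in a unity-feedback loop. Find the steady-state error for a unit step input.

The open loop C(s)P(s) has a pole at the origin (type 1), so the static position error constant is infinite and e_ss = 1/(1+∞) = 0.

0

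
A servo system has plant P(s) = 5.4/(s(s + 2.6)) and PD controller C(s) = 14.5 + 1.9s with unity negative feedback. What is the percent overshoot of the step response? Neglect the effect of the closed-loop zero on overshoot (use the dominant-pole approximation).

3.6%

Forward path: (14.5 + 1.9s)·5.4/(s(s+2.6)). The closed-loop characteristic equation is s² + (2.6 + 5.4·1.9)s + 5.4·14.5 = 0.
That is s² + 12.86s + 78.3 = 0, so ω_n = 8.849 rad/s and ζ = 12.86/(2·8.849) = 0.7267.
%OS = 100·exp(−πζ/√(1−ζ²)) = 3.6%.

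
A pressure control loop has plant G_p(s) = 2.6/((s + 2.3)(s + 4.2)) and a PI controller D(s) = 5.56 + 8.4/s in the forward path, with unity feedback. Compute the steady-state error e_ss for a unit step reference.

The open loop D(s)G_p(s) has a pole at the origin (type 1), so the static position error constant is infinite and e_ss = 1/(1+∞) = 0.

0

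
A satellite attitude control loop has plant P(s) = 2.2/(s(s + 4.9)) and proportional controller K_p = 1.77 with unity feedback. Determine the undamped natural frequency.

ω_n = 1.97 rad/s

1 + K_p·P(s) = 0 gives s² + 4.9s + 3.894 = 0.
So ω_n² = 3.894 ⇒ ω_n = 1.973 rad/s, and ζ = 4.9/(2ω_n) = 1.24.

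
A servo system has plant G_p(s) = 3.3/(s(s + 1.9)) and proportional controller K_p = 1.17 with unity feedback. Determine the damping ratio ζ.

1 + K_p·G_p(s) = 0 gives s² + 1.9s + 3.861 = 0.
So ω_n² = 3.861 ⇒ ω_n = 1.965 rad/s, and ζ = 1.9/(2ω_n) = 0.483.

ζ = 0.483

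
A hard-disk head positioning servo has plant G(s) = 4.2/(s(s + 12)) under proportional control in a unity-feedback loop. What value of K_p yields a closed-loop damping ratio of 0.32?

K_p = 83.7

Closed-loop characteristic equation: s² + 12s + K_p·4.2 = 0.
So ω_n = √(4.2K_p) and 2ζω_n = 12, giving ζ = 12/(2√(4.2K_p)).
Setting ζ = 0.32: √(4.2K_p) = 12/(2·0.32) = 18.75, so K_p = 351.6/4.2 = 83.7.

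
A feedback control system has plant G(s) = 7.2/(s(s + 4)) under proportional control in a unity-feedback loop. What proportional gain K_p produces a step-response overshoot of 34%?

From %OS = 100·exp(−πζ/√(1−ζ²)) = 34%, ζ = −ln(0.34)/√(π²+ln²(0.34)) = 0.3248.
Characteristic equation s² + 4s + 7.2K_p = 0 gives ζ = 4/(2√(7.2K_p)).
Setting ζ = 0.3248: √(7.2K_p) = 4/(2·0.3248) = 6.158, so K_p = 37.92/7.2 = 5.27.

K_p = 5.27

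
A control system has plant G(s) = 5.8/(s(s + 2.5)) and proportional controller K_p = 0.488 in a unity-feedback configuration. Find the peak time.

T_p = 2.79 s

The closed-loop denominator s² + 2.5s + 2.83 gives ω_n = √2.83 = 1.682 and ζ = 2.5/(2ω_n) = 0.743.
Damped frequency ω_d = ω_n√(1−ζ²) = 1.126 rad/s, so peak time T_p = π/ω_d = 2.79 s.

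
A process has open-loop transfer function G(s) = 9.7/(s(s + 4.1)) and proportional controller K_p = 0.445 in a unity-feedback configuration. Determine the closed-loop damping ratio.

ζ = 0.987

With unity feedback the closed-loop characteristic equation is s² + 4.1s + 0.445·9.7 = s² + 4.1s + 4.316 = 0.
So ω_n² = 4.316 ⇒ ω_n = 2.078 rad/s, and ζ = 4.1/(2ω_n) = 0.987.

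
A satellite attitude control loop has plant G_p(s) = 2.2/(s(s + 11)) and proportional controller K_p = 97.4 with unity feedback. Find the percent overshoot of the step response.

28%

Closed-loop characteristic equation: s² + 11s + 214.3 = 0, so ω_n = 14.64 rad/s and ζ = 11/(2·14.64) = 0.3757.
%OS = 100·exp(−πζ/√(1−ζ²)) = 100·exp(−π·0.3757/√0.8588) = 28%.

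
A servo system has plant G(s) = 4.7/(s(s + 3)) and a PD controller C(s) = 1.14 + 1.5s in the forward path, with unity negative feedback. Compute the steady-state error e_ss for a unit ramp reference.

The loop has one pole at the origin (type 1). Velocity error constant K_v = lim_{s→0} s·C(s)G(s) = 1.14·4.7/3 = 1.786.
Steady-state error to a unit ramp: e_ss = 1/K_v = 0.56.

0.56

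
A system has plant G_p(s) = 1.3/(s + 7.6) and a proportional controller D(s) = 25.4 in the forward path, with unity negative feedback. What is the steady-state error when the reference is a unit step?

0.187

The loop is type 0. Static position error constant K_pos = D(0)·G_p(0) = 25.4·0.1711 = 4.345.
Steady-state error to a unit step: e_ss = 1/(1+K_pos) = 1/5.345 = 0.187.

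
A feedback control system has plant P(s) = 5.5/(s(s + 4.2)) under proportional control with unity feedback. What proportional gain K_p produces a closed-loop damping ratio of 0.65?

K_p = 1.9

Closed-loop characteristic equation: s² + 4.2s + K_p·5.5 = 0.
So ω_n = √(5.5K_p) and 2ζω_n = 4.2, giving ζ = 4.2/(2√(5.5K_p)).
Setting ζ = 0.65: √(5.5K_p) = 4.2/(2·0.65) = 3.231, so K_p = 10.44/5.5 = 1.9.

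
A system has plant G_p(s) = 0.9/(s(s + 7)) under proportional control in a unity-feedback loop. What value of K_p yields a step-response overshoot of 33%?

From %OS = 100·exp(−πζ/√(1−ζ²)) = 33%, ζ = −ln(0.33)/√(π²+ln²(0.33)) = 0.3328.
Characteristic equation s² + 7s + 0.9K_p = 0 gives ζ = 7/(2√(0.9K_p)).
Setting ζ = 0.3328: √(0.9K_p) = 7/(2·0.3328) = 10.52, so K_p = 110.6/0.9 = 123.

K_p = 123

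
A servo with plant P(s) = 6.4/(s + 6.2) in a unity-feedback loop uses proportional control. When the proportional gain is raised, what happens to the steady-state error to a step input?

decrease

The position error constant K_pos = K_p·P(0) grows with K_p, and e_ss = 1/(1+K_pos) falls.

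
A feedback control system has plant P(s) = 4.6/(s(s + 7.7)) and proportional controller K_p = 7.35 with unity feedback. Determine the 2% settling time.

Closed-loop characteristic equation: s² + 7.7s + 33.81 = 0, so ω_n = 5.815 rad/s and ζ = 7.7/(2·5.815) = 0.6621.
2% settling time T_s ≈ 4/(ζω_n) = 4/3.85 = 1.04 s.

T_s ≈ 1.04 s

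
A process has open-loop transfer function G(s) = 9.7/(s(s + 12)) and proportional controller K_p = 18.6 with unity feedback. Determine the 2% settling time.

T_s ≈ 0.667 s

From 1 + K_pG(s) = 0: s² + 12s + 180.4 = 0 ⇒ ω_n = 13.43, ζ = 0.4467.
2% settling time T_s ≈ 4/(ζω_n) = 4/6 = 0.667 s.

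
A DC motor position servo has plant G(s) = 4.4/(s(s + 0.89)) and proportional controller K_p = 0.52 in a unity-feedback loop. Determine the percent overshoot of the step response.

The closed-loop denominator s² + 0.89s + 2.288 gives ω_n = √2.288 = 1.513 and ζ = 0.89/(2ω_n) = 0.2942.
%OS = 100·exp(−πζ/√(1−ζ²)) = 100·exp(−π·0.2942/√0.9135) = 38%.

38%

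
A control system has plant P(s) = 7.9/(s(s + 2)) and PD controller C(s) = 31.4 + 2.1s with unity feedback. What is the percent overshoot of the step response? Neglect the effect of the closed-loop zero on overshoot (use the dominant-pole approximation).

10.1%

Forward path: (31.4 + 2.1s)·7.9/(s(s+2)). The closed-loop characteristic equation is s² + (2 + 7.9·2.1)s + 7.9·31.4 = 0.
That is s² + 18.59s + 248.1 = 0, so ω_n = 15.75 rad/s and ζ = 18.59/(2·15.75) = 0.5902.
%OS = 100·exp(−πζ/√(1−ζ²)) = 10.1%.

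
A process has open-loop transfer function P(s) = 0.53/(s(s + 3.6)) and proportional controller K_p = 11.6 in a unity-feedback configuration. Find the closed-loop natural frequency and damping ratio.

1 + K_p·P(s) = 0 gives s² + 3.6s + 6.148 = 0.
Matching s² + 2ζω_n s + ω_n²: ω_n = √6.148 = 2.48 rad/s and 2ζω_n = 3.6, so ζ = 3.6/(2·2.48) = 0.726.

ω_n = 2.48 rad/s, ζ = 0.726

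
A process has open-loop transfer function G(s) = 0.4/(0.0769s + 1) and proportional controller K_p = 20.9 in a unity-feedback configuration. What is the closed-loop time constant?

Closed loop: T(s) = K_p·G/(1+K_p·G) = 8.36/(0.0769s + 1 + 8.36), with pole at s = −(1 + 8.36)/0.0769 = −121.7.
Closed-loop time constant τ = 1/121.7 = 0.00822 s.

τ = 0.00822 s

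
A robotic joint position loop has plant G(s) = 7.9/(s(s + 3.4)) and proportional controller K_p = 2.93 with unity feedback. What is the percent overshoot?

30.5%

Closed-loop characteristic equation: s² + 3.4s + 23.15 = 0, so ω_n = 4.811 rad/s and ζ = 3.4/(2·4.811) = 0.3533.
%OS = 100·exp(−πζ/√(1−ζ²)) = 100·exp(−π·0.3533/√0.8751) = 30.5%.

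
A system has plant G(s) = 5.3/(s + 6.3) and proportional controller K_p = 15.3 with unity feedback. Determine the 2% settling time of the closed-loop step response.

T_s ≈ 0.0458 s

Closed-loop transfer function: T(s) = K_p·G(s)/(1 + K_p·G(s)) = 81.09/(s + 6.3 + 81.09) = 81.09/(s + 87.39).
Time constant τ = 1/87.39 = 0.01144 s, so the 2% settling time is about 4τ = 0.0458 s.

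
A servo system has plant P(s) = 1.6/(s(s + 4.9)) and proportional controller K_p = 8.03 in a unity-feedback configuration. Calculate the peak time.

T_p = 1.2 s

Closed-loop characteristic equation: s² + 4.9s + 12.85 = 0, so ω_n = 3.584 rad/s and ζ = 4.9/(2·3.584) = 0.6835.
Damped frequency ω_d = ω_n√(1−ζ²) = 2.616 rad/s, so peak time T_p = π/ω_d = 1.2 s.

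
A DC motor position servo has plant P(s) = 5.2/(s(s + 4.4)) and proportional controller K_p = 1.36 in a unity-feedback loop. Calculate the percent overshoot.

From 1 + K_pP(s) = 0: s² + 4.4s + 7.072 = 0 ⇒ ω_n = 2.659, ζ = 0.8273.
%OS = 100·exp(−πζ/√(1−ζ²)) = 100·exp(−π·0.8273/√0.3156) = 0.979%.

0.979%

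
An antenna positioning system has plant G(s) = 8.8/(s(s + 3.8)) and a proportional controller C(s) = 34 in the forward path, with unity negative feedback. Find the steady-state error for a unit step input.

0

The open loop C(s)G(s) has a pole at the origin (type 1), so the static position error constant is infinite and e_ss = 1/(1+∞) = 0.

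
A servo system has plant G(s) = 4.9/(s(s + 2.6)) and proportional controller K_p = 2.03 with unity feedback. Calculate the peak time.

T_p = 1.09 s

Closed-loop characteristic equation: s² + 2.6s + 9.947 = 0, so ω_n = 3.154 rad/s and ζ = 2.6/(2·3.154) = 0.4122.
Damped frequency ω_d = ω_n√(1−ζ²) = 2.873 rad/s, so peak time T_p = π/ω_d = 1.09 s.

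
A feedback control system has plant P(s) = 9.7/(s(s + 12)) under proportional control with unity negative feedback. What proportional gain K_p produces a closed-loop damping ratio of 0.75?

Closed-loop characteristic equation: s² + 12s + K_p·9.7 = 0.
So ω_n = √(9.7K_p) and 2ζω_n = 12, giving ζ = 12/(2√(9.7K_p)).
Setting ζ = 0.75: √(9.7K_p) = 12/(2·0.75) = 8, so K_p = 64/9.7 = 6.6.

K_p = 6.6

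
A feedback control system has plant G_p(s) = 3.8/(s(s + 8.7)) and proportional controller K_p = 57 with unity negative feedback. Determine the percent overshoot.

37.8%

From 1 + K_pG_p(s) = 0: s² + 8.7s + 216.6 = 0 ⇒ ω_n = 14.72, ζ = 0.2956.
%OS = 100·exp(−πζ/√(1−ζ²)) = 100·exp(−π·0.2956/√0.9126) = 37.8%.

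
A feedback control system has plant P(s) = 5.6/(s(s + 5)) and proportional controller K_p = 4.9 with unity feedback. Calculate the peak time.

T_p = 0.682 s

From 1 + K_pP(s) = 0: s² + 5s + 27.44 = 0 ⇒ ω_n = 5.238, ζ = 0.4773.
Damped frequency ω_d = ω_n√(1−ζ²) = 4.603 rad/s, so peak time T_p = π/ω_d = 0.682 s.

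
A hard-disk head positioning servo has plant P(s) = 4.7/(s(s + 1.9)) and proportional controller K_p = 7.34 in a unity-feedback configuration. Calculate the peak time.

From 1 + K_pP(s) = 0: s² + 1.9s + 34.5 = 0 ⇒ ω_n = 5.873, ζ = 0.1617.
Damped frequency ω_d = ω_n√(1−ζ²) = 5.796 rad/s, so peak time T_p = π/ω_d = 0.542 s.

T_p = 0.542 s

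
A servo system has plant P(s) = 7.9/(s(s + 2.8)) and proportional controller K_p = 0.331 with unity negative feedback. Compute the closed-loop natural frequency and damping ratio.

ω_n = 1.62 rad/s, ζ = 0.866

1 + K_p·P(s) = 0 gives s² + 2.8s + 2.615 = 0.
Matching s² + 2ζω_n s + ω_n²: ω_n = √2.615 = 1.617 rad/s and 2ζω_n = 2.8, so ζ = 2.8/(2·1.617) = 0.866.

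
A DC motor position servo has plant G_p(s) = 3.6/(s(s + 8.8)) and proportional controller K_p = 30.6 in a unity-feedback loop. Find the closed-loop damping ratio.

The closed-loop denominator is s(s+8.8) + 30.6·3.6 = s² + 8.8s + 110.2.
So ω_n² = 110.2 ⇒ ω_n = 10.5 rad/s, and ζ = 8.8/(2ω_n) = 0.419.

ζ = 0.419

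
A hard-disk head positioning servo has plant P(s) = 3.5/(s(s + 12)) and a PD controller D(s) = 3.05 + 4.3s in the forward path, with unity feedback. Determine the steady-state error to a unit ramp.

The loop has one pole at the origin (type 1). Velocity error constant K_v = lim_{s→0} s·D(s)P(s) = 3.05·3.5/12 = 0.8896.
Steady-state error to a unit ramp: e_ss = 1/K_v = 1.12.

1.12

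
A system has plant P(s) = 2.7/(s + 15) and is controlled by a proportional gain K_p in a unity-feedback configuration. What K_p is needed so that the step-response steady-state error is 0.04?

For a type-0 loop with proportional control, e_ss = 1/(1 + K_p·P(0)).
P(0) = 0.18. Require 1/(1 + K_p·0.18) = 0.04, so 1 + 0.18·K_p = 25.
K_p = (25 − 1)/0.18 = 133.

K_p = 133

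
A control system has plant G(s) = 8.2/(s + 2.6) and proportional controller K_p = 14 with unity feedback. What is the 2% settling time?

Closed-loop transfer function: T(s) = K_p·G(s)/(1 + K_p·G(s)) = 114.8/(s + 2.6 + 114.8) = 114.8/(s + 117.4).
Time constant τ = 1/117.4 = 0.008518 s, so the 2% settling time is about 4τ = 0.0341 s.

T_s ≈ 0.0341 s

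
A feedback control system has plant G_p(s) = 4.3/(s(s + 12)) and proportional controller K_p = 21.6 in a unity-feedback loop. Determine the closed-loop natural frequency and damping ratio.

With unity feedback the closed-loop characteristic equation is s² + 12s + 21.6·4.3 = s² + 12s + 92.88 = 0.
So ω_n² = 92.88 ⇒ ω_n = 9.637 rad/s, and ζ = 12/(2ω_n) = 0.623.

ω_n = 9.64 rad/s, ζ = 0.623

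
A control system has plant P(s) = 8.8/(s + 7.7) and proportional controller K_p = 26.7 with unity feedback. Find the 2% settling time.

T_s ≈ 0.0165 s

Closed-loop transfer function: T(s) = K_p·P(s)/(1 + K_p·P(s)) = 235/(s + 7.7 + 235) = 235/(s + 242.7).
Time constant τ = 1/242.7 = 0.004121 s, so the 2% settling time is about 4τ = 0.0165 s.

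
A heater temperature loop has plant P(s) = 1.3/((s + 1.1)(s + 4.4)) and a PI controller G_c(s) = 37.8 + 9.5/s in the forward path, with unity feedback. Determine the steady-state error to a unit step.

0

The open loop G_c(s)P(s) has a pole at the origin (type 1), so the static position error constant is infinite and e_ss = 1/(1+∞) = 0.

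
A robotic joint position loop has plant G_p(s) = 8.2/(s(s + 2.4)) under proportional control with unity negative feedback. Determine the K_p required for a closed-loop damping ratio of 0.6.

K_p = 0.488

Closed-loop characteristic equation: s² + 2.4s + K_p·8.2 = 0.
So ω_n = √(8.2K_p) and 2ζω_n = 2.4, giving ζ = 2.4/(2√(8.2K_p)).
Setting ζ = 0.6: √(8.2K_p) = 2.4/(2·0.6) = 2, so K_p = 4/8.2 = 0.488.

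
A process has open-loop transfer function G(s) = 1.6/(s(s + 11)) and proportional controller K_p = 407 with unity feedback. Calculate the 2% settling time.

T_s ≈ 0.727 s

From 1 + K_pG(s) = 0: s² + 11s + 651.2 = 0 ⇒ ω_n = 25.52, ζ = 0.2155.
2% settling time T_s ≈ 4/(ζω_n) = 4/5.5 = 0.727 s.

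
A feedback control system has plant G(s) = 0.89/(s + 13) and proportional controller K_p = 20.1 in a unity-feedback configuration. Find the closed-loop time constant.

Closed-loop transfer function: T(s) = K_p·G(s)/(1 + K_p·G(s)) = 17.89/(s + 13 + 17.89) = 17.89/(s + 30.89).
Time constant τ = 1/30.89 = 0.0324 s.

τ = 0.0324 s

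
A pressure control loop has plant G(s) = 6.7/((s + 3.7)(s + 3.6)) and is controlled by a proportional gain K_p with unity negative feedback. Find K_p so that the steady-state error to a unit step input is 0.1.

K_p = 17.9

The loop is type 0, so e_ss(step) = 1/(1 + K_pos) with K_pos = K_p·G(0).
G(0) = 0.503. Require 1/(1 + K_p·0.503) = 0.1, so 1 + 0.503·K_p = 10.
K_p = (10 − 1)/0.503 = 17.9.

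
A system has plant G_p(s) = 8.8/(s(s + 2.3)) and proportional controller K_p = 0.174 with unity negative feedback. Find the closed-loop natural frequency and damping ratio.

The closed-loop denominator is s(s+2.3) + 0.174·8.8 = s² + 2.3s + 1.531.
Matching s² + 2ζω_n s + ω_n²: ω_n = √1.531 = 1.237 rad/s and 2ζω_n = 2.3, so ζ = 2.3/(2·1.237) = 0.929.

ω_n = 1.24 rad/s, ζ = 0.929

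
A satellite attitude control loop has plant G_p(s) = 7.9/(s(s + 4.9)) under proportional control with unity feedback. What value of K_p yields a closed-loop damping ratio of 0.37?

Closed-loop characteristic equation: s² + 4.9s + K_p·7.9 = 0.
So ω_n = √(7.9K_p) and 2ζω_n = 4.9, giving ζ = 4.9/(2√(7.9K_p)).
Setting ζ = 0.37: √(7.9K_p) = 4.9/(2·0.37) = 6.622, so K_p = 43.85/7.9 = 5.55.

K_p = 5.55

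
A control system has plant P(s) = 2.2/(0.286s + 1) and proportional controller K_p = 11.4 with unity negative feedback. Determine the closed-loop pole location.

Closed loop: T(s) = K_p·P/(1+K_p·P) = 25.08/(0.286s + 1 + 25.08), with pole at s = −(1 + 25.08)/0.286 = −91.19.

s = -91.19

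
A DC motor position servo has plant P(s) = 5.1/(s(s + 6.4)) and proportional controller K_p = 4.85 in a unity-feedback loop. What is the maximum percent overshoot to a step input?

7.13%

From 1 + K_pP(s) = 0: s² + 6.4s + 24.73 = 0 ⇒ ω_n = 4.973, ζ = 0.6434.
%OS = 100·exp(−πζ/√(1−ζ²)) = 100·exp(−π·0.6434/√0.586) = 7.13%.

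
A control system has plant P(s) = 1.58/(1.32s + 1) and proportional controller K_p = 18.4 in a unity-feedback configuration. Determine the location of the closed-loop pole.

s = -22.78

Closed loop: T(s) = K_p·P/(1+K_p·P) = 29.07/(1.32s + 1 + 29.07), with pole at s = −(1 + 29.07)/1.32 = −22.78.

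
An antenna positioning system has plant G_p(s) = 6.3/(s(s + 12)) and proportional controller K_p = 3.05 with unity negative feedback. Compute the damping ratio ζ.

ζ = 1.37

1 + K_p·G_p(s) = 0 gives s² + 12s + 19.21 = 0.
So ω_n² = 19.21 ⇒ ω_n = 4.383 rad/s, and ζ = 12/(2ω_n) = 1.37.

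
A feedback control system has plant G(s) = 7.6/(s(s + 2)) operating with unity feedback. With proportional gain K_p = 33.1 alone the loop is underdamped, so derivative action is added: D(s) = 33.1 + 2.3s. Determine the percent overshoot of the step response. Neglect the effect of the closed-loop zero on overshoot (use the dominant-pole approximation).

Forward path: (33.1 + 2.3s)·7.6/(s(s+2)). The closed-loop characteristic equation is s² + (2 + 7.6·2.3)s + 7.6·33.1 = 0.
That is s² + 19.48s + 251.6 = 0, so ω_n = 15.86 rad/s and ζ = 19.48/(2·15.86) = 0.6141.
%OS = 100·exp(−πζ/√(1−ζ²)) = 8.68%.

8.68%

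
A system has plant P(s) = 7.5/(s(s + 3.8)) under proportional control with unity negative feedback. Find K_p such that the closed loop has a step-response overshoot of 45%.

From %OS = 100·exp(−πζ/√(1−ζ²)) = 45%, ζ = −ln(0.45)/√(π²+ln²(0.45)) = 0.2463.
Characteristic equation s² + 3.8s + 7.5K_p = 0 gives ζ = 3.8/(2√(7.5K_p)).
Setting ζ = 0.2463: √(7.5K_p) = 3.8/(2·0.2463) = 7.713, so K_p = 59.49/7.5 = 7.93.

K_p = 7.93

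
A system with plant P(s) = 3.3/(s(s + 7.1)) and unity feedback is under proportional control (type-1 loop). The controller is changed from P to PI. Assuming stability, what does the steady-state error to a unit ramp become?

0

The integrator raises the loop to type 2, so K_v → ∞ and e_ss to a ramp is zero.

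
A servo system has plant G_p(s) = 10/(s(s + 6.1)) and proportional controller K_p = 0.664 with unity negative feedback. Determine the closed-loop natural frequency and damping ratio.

The closed-loop denominator is s(s+6.1) + 0.664·10 = s² + 6.1s + 6.64.
So ω_n² = 6.64 ⇒ ω_n = 2.577 rad/s, and ζ = 6.1/(2ω_n) = 1.18.

ω_n = 2.58 rad/s, ζ = 1.18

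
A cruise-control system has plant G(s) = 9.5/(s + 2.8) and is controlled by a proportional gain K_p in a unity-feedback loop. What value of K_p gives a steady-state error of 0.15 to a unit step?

The loop is type 0, so e_ss(step) = 1/(1 + K_pos) with K_pos = K_p·G(0).
G(0) = 3.393. Require 1/(1 + K_p·3.393) = 0.15, so 1 + 3.393·K_p = 6.667.
K_p = (6.667 − 1)/3.393 = 1.67.

K_p = 1.67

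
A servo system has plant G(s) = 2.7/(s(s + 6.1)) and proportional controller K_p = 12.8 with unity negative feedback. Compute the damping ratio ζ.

With unity feedback the closed-loop characteristic equation is s² + 6.1s + 12.8·2.7 = s² + 6.1s + 34.56 = 0.
Matching s² + 2ζω_n s + ω_n²: ω_n = √34.56 = 5.879 rad/s and 2ζω_n = 6.1, so ζ = 6.1/(2·5.879) = 0.519.

ζ = 0.519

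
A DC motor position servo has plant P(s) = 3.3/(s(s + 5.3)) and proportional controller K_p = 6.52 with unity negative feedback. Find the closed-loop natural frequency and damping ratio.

ω_n = 4.64 rad/s, ζ = 0.571

The closed-loop denominator is s(s+5.3) + 6.52·3.3 = s² + 5.3s + 21.52.
So ω_n² = 21.52 ⇒ ω_n = 4.639 rad/s, and ζ = 5.3/(2ω_n) = 0.571.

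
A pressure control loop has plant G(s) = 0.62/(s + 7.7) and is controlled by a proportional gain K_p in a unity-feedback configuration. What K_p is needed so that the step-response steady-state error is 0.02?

The loop is type 0, so e_ss(step) = 1/(1 + K_pos) with K_pos = K_p·G(0).
G(0) = 0.08052. Require 1/(1 + K_p·0.08052) = 0.02, so 1 + 0.08052·K_p = 50.
K_p = (50 − 1)/0.08052 = 609.

K_p = 609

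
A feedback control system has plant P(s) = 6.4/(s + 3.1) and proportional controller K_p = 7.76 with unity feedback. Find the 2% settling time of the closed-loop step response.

Closed-loop transfer function: T(s) = K_p·P(s)/(1 + K_p·P(s)) = 49.66/(s + 3.1 + 49.66) = 49.66/(s + 52.76).
Time constant τ = 1/52.76 = 0.01895 s, so the 2% settling time is about 4τ = 0.0758 s.

T_s ≈ 0.0758 s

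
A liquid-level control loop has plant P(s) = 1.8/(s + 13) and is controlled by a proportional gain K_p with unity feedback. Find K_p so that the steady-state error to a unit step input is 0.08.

K_p = 83.1

For a type-0 loop with proportional control, e_ss = 1/(1 + K_p·P(0)).
P(0) = 0.1385. Require 1/(1 + K_p·0.1385) = 0.08, so 1 + 0.1385·K_p = 12.5.
K_p = (12.5 − 1)/0.1385 = 83.1.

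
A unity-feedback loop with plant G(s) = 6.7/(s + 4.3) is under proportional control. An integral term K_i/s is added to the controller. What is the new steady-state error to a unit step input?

0

Adding integral action puts a pole at s = 0 in the forward path, raising the system type to 1; a type-1 loop has zero steady-state error to a step.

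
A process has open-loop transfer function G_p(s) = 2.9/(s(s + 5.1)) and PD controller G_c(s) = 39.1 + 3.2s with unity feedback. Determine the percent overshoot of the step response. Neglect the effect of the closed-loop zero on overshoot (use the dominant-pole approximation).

5.64%

Forward path: (39.1 + 3.2s)·2.9/(s(s+5.1)). The closed-loop characteristic equation is s² + (5.1 + 2.9·3.2)s + 2.9·39.1 = 0.
That is s² + 14.38s + 113.4 = 0, so ω_n = 10.65 rad/s and ζ = 14.38/(2·10.65) = 0.6752.
%OS = 100·exp(−πζ/√(1−ζ²)) = 5.64%.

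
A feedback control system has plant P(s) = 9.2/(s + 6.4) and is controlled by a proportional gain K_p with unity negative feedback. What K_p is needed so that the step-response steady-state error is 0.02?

Steady-state error for a unit step on this type-0 loop is 1/(1 + K_p·P(0)).
P(0) = 1.437. Require 1/(1 + K_p·1.437) = 0.02, so 1 + 1.437·K_p = 50.
K_p = (50 − 1)/1.437 = 34.1.

K_p = 34.1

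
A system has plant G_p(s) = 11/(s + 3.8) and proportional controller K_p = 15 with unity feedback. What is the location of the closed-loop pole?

Closed-loop transfer function: T(s) = K_p·G_p(s)/(1 + K_p·G_p(s)) = 165/(s + 3.8 + 165) = 165/(s + 168.8).
The closed-loop pole is at s = −168.8.

s = -168.8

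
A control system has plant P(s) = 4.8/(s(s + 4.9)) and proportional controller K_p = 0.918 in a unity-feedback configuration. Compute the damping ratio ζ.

1 + K_p·P(s) = 0 gives s² + 4.9s + 4.406 = 0.
So ω_n² = 4.406 ⇒ ω_n = 2.099 rad/s, and ζ = 4.9/(2ω_n) = 1.17.

ζ = 1.17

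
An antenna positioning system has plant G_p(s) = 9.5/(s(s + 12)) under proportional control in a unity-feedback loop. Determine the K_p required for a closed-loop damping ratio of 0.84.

K_p = 5.37

Closed-loop characteristic equation: s² + 12s + K_p·9.5 = 0.
So ω_n = √(9.5K_p) and 2ζω_n = 12, giving ζ = 12/(2√(9.5K_p)).
Setting ζ = 0.84: √(9.5K_p) = 12/(2·0.84) = 7.143, so K_p = 51.02/9.5 = 5.37.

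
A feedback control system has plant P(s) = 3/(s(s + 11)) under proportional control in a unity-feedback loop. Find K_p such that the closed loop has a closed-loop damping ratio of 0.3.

K_p = 112

Closed-loop characteristic equation: s² + 11s + K_p·3 = 0.
So ω_n = √(3K_p) and 2ζω_n = 11, giving ζ = 11/(2√(3K_p)).
Setting ζ = 0.3: √(3K_p) = 11/(2·0.3) = 18.33, so K_p = 336.1/3 = 112.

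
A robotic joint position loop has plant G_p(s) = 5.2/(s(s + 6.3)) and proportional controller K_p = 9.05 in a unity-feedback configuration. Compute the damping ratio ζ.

ζ = 0.459

With unity feedback the closed-loop characteristic equation is s² + 6.3s + 9.05·5.2 = s² + 6.3s + 47.06 = 0.
Matching s² + 2ζω_n s + ω_n²: ω_n = √47.06 = 6.86 rad/s and 2ζω_n = 6.3, so ζ = 6.3/(2·6.86) = 0.459.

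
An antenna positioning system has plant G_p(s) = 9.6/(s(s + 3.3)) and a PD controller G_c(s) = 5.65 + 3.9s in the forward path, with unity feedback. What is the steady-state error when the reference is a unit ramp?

The loop has one pole at the origin (type 1). Velocity error constant K_v = lim_{s→0} s·G_c(s)G_p(s) = 5.65·9.6/3.3 = 16.44.
Steady-state error to a unit ramp: e_ss = 1/K_v = 0.0608.

0.0608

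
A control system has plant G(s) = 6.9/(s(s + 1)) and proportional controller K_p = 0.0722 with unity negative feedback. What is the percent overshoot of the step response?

Closed-loop characteristic equation: s² + 1s + 0.4982 = 0, so ω_n = 0.7058 rad/s and ζ = 1/(2·0.7058) = 0.7084.
%OS = 100·exp(−πζ/√(1−ζ²)) = 100·exp(−π·0.7084/√0.4982) = 4.27%.

4.27%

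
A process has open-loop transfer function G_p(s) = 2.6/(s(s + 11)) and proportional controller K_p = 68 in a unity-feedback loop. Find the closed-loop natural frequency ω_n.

ω_n = 13.3 rad/s

With unity feedback the closed-loop characteristic equation is s² + 11s + 68·2.6 = s² + 11s + 176.8 = 0.
So ω_n² = 176.8 ⇒ ω_n = 13.3 rad/s, and ζ = 11/(2ω_n) = 0.414.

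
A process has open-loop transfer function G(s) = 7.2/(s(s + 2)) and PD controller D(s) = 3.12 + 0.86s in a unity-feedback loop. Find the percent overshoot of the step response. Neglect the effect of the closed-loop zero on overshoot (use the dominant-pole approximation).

0.453%

Forward path: (3.12 + 0.86s)·7.2/(s(s+2)). The closed-loop characteristic equation is s² + (2 + 7.2·0.86)s + 7.2·3.12 = 0.
That is s² + 8.192s + 22.46 = 0, so ω_n = 4.74 rad/s and ζ = 8.192/(2·4.74) = 0.8642.
%OS = 100·exp(−πζ/√(1−ζ²)) = 0.453%.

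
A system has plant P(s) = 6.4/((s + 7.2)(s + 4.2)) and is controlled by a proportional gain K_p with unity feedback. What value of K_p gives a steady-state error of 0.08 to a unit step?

K_p = 54.3

Steady-state error for a unit step on this type-0 loop is 1/(1 + K_p·P(0)).
P(0) = 0.2116. Require 1/(1 + K_p·0.2116) = 0.08, so 1 + 0.2116·K_p = 12.5.
K_p = (12.5 − 1)/0.2116 = 54.3.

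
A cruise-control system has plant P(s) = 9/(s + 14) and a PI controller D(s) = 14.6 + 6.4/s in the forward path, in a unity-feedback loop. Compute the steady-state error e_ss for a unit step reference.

The open loop D(s)P(s) has a pole at the origin (type 1), so the static position error constant is infinite and e_ss = 1/(1+∞) = 0.

0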